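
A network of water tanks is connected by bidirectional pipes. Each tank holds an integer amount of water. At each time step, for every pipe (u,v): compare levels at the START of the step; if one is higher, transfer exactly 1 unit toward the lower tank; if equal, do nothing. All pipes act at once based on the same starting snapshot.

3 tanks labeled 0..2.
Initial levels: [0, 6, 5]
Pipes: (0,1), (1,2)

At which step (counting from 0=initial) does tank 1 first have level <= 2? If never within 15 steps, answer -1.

Step 1: flows [1->0,1->2] -> levels [1 4 6]
Step 2: flows [1->0,2->1] -> levels [2 4 5]
Step 3: flows [1->0,2->1] -> levels [3 4 4]
Step 4: flows [1->0,1=2] -> levels [4 3 4]
Step 5: flows [0->1,2->1] -> levels [3 5 3]
Step 6: flows [1->0,1->2] -> levels [4 3 4]
  -> period-2 cycle (repeats step 4); tank 1 never drops to <=2
Tank 1 never reaches <=2 within 15 steps

Answer: -1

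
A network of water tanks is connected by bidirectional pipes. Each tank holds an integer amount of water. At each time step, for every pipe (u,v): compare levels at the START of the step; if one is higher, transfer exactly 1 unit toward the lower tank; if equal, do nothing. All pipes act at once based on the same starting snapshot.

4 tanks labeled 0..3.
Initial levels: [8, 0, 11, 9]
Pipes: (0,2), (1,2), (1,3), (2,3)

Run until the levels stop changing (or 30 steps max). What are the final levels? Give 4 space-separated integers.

Answer: 7 6 9 6

Derivation:
Step 1: flows [2->0,2->1,3->1,2->3] -> levels [9 2 8 9]
Step 2: flows [0->2,2->1,3->1,3->2] -> levels [8 4 9 7]
Step 3: flows [2->0,2->1,3->1,2->3] -> levels [9 6 6 7]
Step 4: flows [0->2,1=2,3->1,3->2] -> levels [8 7 8 5]
Step 5: flows [0=2,2->1,1->3,2->3] -> levels [8 7 6 7]
Step 6: flows [0->2,1->2,1=3,3->2] -> levels [7 6 9 6]
Step 7: flows [2->0,2->1,1=3,2->3] -> levels [8 7 6 7]
  -> period-2 cycle: step 7 state = step 5 state; never stabilizes
  -> state at step 30: (30-5) mod 2 = 1, same as step 6 -> [7 6 9 6]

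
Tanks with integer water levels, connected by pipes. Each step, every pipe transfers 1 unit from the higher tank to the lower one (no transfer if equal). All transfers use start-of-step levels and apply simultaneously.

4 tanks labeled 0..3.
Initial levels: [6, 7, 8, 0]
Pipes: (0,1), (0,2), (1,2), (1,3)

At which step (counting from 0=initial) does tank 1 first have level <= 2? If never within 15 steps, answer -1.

Step 1: flows [1->0,2->0,2->1,1->3] -> levels [8 6 6 1]
Step 2: flows [0->1,0->2,1=2,1->3] -> levels [6 6 7 2]
Step 3: flows [0=1,2->0,2->1,1->3] -> levels [7 6 5 3]
Step 4: flows [0->1,0->2,1->2,1->3] -> levels [5 5 7 4]
Step 5: flows [0=1,2->0,2->1,1->3] -> levels [6 5 5 5]
Step 6: flows [0->1,0->2,1=2,1=3] -> levels [4 6 6 5]
Step 7: flows [1->0,2->0,1=2,1->3] -> levels [6 4 5 6]
Step 8: flows [0->1,0->2,2->1,3->1] -> levels [4 7 5 5]
Step 9: flows [1->0,2->0,1->2,1->3] -> levels [6 4 5 6]
  -> period-2 cycle (repeats step 7); tank 1 never drops to <=2
Tank 1 never reaches <=2 within 15 steps

Answer: -1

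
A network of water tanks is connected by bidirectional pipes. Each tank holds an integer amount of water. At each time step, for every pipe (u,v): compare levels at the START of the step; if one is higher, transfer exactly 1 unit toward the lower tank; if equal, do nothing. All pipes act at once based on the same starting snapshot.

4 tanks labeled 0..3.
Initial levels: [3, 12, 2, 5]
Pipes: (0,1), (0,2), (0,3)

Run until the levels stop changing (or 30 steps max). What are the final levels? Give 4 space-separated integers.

Answer: 4 6 6 6

Derivation:
Step 1: flows [1->0,0->2,3->0] -> levels [4 11 3 4]
Step 2: flows [1->0,0->2,0=3] -> levels [4 10 4 4]
Step 3: flows [1->0,0=2,0=3] -> levels [5 9 4 4]
Step 4: flows [1->0,0->2,0->3] -> levels [4 8 5 5]
Step 5: flows [1->0,2->0,3->0] -> levels [7 7 4 4]
Step 6: flows [0=1,0->2,0->3] -> levels [5 7 5 5]
Step 7: flows [1->0,0=2,0=3] -> levels [6 6 5 5]
Step 8: flows [0=1,0->2,0->3] -> levels [4 6 6 6]
Step 9: flows [1->0,2->0,3->0] -> levels [7 5 5 5]
Step 10: flows [0->1,0->2,0->3] -> levels [4 6 6 6]
  -> period-2 cycle: step 10 state = step 8 state; never stabilizes
  -> state at step 30: (30-8) mod 2 = 0, same as step 8 -> [4 6 6 6]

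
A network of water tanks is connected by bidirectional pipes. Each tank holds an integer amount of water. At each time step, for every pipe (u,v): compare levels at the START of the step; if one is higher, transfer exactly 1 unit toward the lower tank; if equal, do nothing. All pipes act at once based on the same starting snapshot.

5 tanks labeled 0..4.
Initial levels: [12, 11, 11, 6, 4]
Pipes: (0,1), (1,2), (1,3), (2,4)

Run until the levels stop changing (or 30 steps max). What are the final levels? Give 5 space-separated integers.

Step 1: flows [0->1,1=2,1->3,2->4] -> levels [11 11 10 7 5]
Step 2: flows [0=1,1->2,1->3,2->4] -> levels [11 9 10 8 6]
Step 3: flows [0->1,2->1,1->3,2->4] -> levels [10 10 8 9 7]
Step 4: flows [0=1,1->2,1->3,2->4] -> levels [10 8 8 10 8]
Step 5: flows [0->1,1=2,3->1,2=4] -> levels [9 10 8 9 8]
Step 6: flows [1->0,1->2,1->3,2=4] -> levels [10 7 9 10 8]
Step 7: flows [0->1,2->1,3->1,2->4] -> levels [9 10 7 9 9]
Step 8: flows [1->0,1->2,1->3,4->2] -> levels [10 7 9 10 8]
  -> period-2 cycle: step 8 state = step 6 state; never stabilizes
  -> state at step 30: (30-6) mod 2 = 0, same as step 6 -> [10 7 9 10 8]

Answer: 10 7 9 10 8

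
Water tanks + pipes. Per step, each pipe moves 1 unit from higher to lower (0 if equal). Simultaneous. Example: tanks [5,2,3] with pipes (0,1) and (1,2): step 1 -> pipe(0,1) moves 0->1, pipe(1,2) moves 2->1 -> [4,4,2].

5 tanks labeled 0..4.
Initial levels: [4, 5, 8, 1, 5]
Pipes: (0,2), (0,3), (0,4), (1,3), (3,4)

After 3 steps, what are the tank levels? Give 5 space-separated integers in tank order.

Step 1: flows [2->0,0->3,4->0,1->3,4->3] -> levels [5 4 7 4 3]
Step 2: flows [2->0,0->3,0->4,1=3,3->4] -> levels [4 4 6 4 5]
Step 3: flows [2->0,0=3,4->0,1=3,4->3] -> levels [6 4 5 5 3]

Answer: 6 4 5 5 3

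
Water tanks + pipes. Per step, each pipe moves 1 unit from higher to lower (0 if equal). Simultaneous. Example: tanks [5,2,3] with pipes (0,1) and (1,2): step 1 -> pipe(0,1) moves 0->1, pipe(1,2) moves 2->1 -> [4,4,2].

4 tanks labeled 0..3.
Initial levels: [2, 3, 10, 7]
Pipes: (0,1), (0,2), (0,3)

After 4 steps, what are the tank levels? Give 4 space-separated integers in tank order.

Answer: 6 5 6 5

Derivation:
Step 1: flows [1->0,2->0,3->0] -> levels [5 2 9 6]
Step 2: flows [0->1,2->0,3->0] -> levels [6 3 8 5]
Step 3: flows [0->1,2->0,0->3] -> levels [5 4 7 6]
Step 4: flows [0->1,2->0,3->0] -> levels [6 5 6 5]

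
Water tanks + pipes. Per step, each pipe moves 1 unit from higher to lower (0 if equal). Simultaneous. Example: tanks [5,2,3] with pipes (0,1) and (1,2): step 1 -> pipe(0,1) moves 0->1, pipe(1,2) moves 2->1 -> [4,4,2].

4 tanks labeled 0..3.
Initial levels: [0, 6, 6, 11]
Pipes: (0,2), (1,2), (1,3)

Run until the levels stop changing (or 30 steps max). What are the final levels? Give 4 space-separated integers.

Answer: 5 5 7 6

Derivation:
Step 1: flows [2->0,1=2,3->1] -> levels [1 7 5 10]
Step 2: flows [2->0,1->2,3->1] -> levels [2 7 5 9]
Step 3: flows [2->0,1->2,3->1] -> levels [3 7 5 8]
Step 4: flows [2->0,1->2,3->1] -> levels [4 7 5 7]
Step 5: flows [2->0,1->2,1=3] -> levels [5 6 5 7]
Step 6: flows [0=2,1->2,3->1] -> levels [5 6 6 6]
Step 7: flows [2->0,1=2,1=3] -> levels [6 6 5 6]
Step 8: flows [0->2,1->2,1=3] -> levels [5 5 7 6]
Step 9: flows [2->0,2->1,3->1] -> levels [6 7 5 5]
Step 10: flows [0->2,1->2,1->3] -> levels [5 5 7 6]
  -> period-2 cycle: step 10 state = step 8 state; never stabilizes
  -> state at step 30: (30-8) mod 2 = 0, same as step 8 -> [5 5 7 6]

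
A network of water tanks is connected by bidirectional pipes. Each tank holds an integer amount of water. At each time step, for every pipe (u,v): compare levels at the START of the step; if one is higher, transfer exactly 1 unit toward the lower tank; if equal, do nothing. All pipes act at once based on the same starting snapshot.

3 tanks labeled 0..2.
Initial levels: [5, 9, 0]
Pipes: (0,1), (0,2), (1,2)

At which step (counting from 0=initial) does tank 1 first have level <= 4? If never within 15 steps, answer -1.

Answer: 3

Derivation:
Step 1: flows [1->0,0->2,1->2] -> levels [5 7 2]
Step 2: flows [1->0,0->2,1->2] -> levels [5 5 4]
Step 3: flows [0=1,0->2,1->2] -> levels [4 4 6]
Tank 1 first reaches <=4 at step 3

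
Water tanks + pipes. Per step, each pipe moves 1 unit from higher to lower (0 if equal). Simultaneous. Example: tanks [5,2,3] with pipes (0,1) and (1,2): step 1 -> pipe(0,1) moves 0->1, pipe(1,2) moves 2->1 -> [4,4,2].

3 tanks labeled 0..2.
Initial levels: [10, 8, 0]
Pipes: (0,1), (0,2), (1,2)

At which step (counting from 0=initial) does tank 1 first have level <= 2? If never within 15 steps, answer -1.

Answer: -1

Derivation:
Step 1: flows [0->1,0->2,1->2] -> levels [8 8 2]
Step 2: flows [0=1,0->2,1->2] -> levels [7 7 4]
Step 3: flows [0=1,0->2,1->2] -> levels [6 6 6]
Step 4: flows [0=1,0=2,1=2] -> levels [6 6 6]
  -> stable; tank 1 stays at 6 > 2
Tank 1 never reaches <=2 within 15 steps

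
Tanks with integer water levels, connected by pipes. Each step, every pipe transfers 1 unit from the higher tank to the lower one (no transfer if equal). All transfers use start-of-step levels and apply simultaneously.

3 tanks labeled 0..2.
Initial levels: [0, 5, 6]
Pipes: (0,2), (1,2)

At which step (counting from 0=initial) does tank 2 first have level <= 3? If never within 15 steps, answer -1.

Step 1: flows [2->0,2->1] -> levels [1 6 4]
Step 2: flows [2->0,1->2] -> levels [2 5 4]
Step 3: flows [2->0,1->2] -> levels [3 4 4]
Step 4: flows [2->0,1=2] -> levels [4 4 3]
Tank 2 first reaches <=3 at step 4

Answer: 4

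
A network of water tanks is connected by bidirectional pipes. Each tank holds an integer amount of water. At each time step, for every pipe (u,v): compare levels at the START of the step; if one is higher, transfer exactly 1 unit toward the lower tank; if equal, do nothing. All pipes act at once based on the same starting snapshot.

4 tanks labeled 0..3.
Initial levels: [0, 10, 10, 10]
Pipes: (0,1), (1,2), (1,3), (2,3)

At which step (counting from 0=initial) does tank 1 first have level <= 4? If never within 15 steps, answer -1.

Step 1: flows [1->0,1=2,1=3,2=3] -> levels [1 9 10 10]
Step 2: flows [1->0,2->1,3->1,2=3] -> levels [2 10 9 9]
Step 3: flows [1->0,1->2,1->3,2=3] -> levels [3 7 10 10]
Step 4: flows [1->0,2->1,3->1,2=3] -> levels [4 8 9 9]
Step 5: flows [1->0,2->1,3->1,2=3] -> levels [5 9 8 8]
Step 6: flows [1->0,1->2,1->3,2=3] -> levels [6 6 9 9]
Step 7: flows [0=1,2->1,3->1,2=3] -> levels [6 8 8 8]
Step 8: flows [1->0,1=2,1=3,2=3] -> levels [7 7 8 8]
Step 9: flows [0=1,2->1,3->1,2=3] -> levels [7 9 7 7]
Step 10: flows [1->0,1->2,1->3,2=3] -> levels [8 6 8 8]
Step 11: flows [0->1,2->1,3->1,2=3] -> levels [7 9 7 7]
  -> period-2 cycle (repeats step 9); tank 1 never drops to <=4
Tank 1 never reaches <=4 within 15 steps

Answer: -1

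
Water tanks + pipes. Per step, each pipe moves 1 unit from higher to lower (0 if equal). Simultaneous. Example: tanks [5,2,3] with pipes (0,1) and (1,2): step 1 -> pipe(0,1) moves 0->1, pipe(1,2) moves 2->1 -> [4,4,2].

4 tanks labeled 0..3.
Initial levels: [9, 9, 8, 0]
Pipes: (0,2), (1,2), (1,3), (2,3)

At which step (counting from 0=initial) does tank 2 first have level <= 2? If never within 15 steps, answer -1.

Answer: -1

Derivation:
Step 1: flows [0->2,1->2,1->3,2->3] -> levels [8 7 9 2]
Step 2: flows [2->0,2->1,1->3,2->3] -> levels [9 7 6 4]
Step 3: flows [0->2,1->2,1->3,2->3] -> levels [8 5 7 6]
Step 4: flows [0->2,2->1,3->1,2->3] -> levels [7 7 6 6]
Step 5: flows [0->2,1->2,1->3,2=3] -> levels [6 5 8 7]
Step 6: flows [2->0,2->1,3->1,2->3] -> levels [7 7 5 7]
Step 7: flows [0->2,1->2,1=3,3->2] -> levels [6 6 8 6]
Step 8: flows [2->0,2->1,1=3,2->3] -> levels [7 7 5 7]
  -> period-2 cycle (repeats step 6); tank 2 never drops to <=2
Tank 2 never reaches <=2 within 15 steps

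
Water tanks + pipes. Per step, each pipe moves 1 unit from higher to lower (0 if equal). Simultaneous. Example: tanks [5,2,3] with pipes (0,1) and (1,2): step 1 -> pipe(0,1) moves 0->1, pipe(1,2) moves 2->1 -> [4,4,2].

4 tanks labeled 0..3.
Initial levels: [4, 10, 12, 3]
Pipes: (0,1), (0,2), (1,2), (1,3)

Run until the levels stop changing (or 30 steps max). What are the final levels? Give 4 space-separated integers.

Answer: 7 8 7 7

Derivation:
Step 1: flows [1->0,2->0,2->1,1->3] -> levels [6 9 10 4]
Step 2: flows [1->0,2->0,2->1,1->3] -> levels [8 8 8 5]
Step 3: flows [0=1,0=2,1=2,1->3] -> levels [8 7 8 6]
Step 4: flows [0->1,0=2,2->1,1->3] -> levels [7 8 7 7]
Step 5: flows [1->0,0=2,1->2,1->3] -> levels [8 5 8 8]
Step 6: flows [0->1,0=2,2->1,3->1] -> levels [7 8 7 7]
  -> period-2 cycle: step 6 state = step 4 state; never stabilizes
  -> state at step 30: (30-4) mod 2 = 0, same as step 4 -> [7 8 7 7]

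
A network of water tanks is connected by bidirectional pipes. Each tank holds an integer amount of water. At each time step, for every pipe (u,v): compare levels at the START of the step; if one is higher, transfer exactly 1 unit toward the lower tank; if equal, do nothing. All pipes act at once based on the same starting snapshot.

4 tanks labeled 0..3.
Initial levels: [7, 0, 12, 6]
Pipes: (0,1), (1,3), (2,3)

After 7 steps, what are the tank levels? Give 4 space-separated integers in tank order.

Answer: 6 6 6 7

Derivation:
Step 1: flows [0->1,3->1,2->3] -> levels [6 2 11 6]
Step 2: flows [0->1,3->1,2->3] -> levels [5 4 10 6]
Step 3: flows [0->1,3->1,2->3] -> levels [4 6 9 6]
Step 4: flows [1->0,1=3,2->3] -> levels [5 5 8 7]
Step 5: flows [0=1,3->1,2->3] -> levels [5 6 7 7]
Step 6: flows [1->0,3->1,2=3] -> levels [6 6 7 6]
Step 7: flows [0=1,1=3,2->3] -> levels [6 6 6 7]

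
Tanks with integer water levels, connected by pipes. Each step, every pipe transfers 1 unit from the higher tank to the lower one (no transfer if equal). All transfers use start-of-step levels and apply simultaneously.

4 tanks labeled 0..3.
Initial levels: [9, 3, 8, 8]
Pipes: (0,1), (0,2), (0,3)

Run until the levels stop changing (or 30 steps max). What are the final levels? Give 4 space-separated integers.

Answer: 5 7 8 8

Derivation:
Step 1: flows [0->1,0->2,0->3] -> levels [6 4 9 9]
Step 2: flows [0->1,2->0,3->0] -> levels [7 5 8 8]
Step 3: flows [0->1,2->0,3->0] -> levels [8 6 7 7]
Step 4: flows [0->1,0->2,0->3] -> levels [5 7 8 8]
Step 5: flows [1->0,2->0,3->0] -> levels [8 6 7 7]
  -> period-2 cycle: step 5 state = step 3 state; never stabilizes
  -> state at step 30: (30-3) mod 2 = 1, same as step 4 -> [5 7 8 8]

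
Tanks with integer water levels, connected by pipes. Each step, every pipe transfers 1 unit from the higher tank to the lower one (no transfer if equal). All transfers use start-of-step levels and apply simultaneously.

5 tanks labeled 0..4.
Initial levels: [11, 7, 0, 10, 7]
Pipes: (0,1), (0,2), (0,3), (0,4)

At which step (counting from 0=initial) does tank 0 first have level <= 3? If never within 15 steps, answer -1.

Answer: -1

Derivation:
Step 1: flows [0->1,0->2,0->3,0->4] -> levels [7 8 1 11 8]
Step 2: flows [1->0,0->2,3->0,4->0] -> levels [9 7 2 10 7]
Step 3: flows [0->1,0->2,3->0,0->4] -> levels [7 8 3 9 8]
Step 4: flows [1->0,0->2,3->0,4->0] -> levels [9 7 4 8 7]
Step 5: flows [0->1,0->2,0->3,0->4] -> levels [5 8 5 9 8]
Step 6: flows [1->0,0=2,3->0,4->0] -> levels [8 7 5 8 7]
Step 7: flows [0->1,0->2,0=3,0->4] -> levels [5 8 6 8 8]
Step 8: flows [1->0,2->0,3->0,4->0] -> levels [9 7 5 7 7]
Step 9: flows [0->1,0->2,0->3,0->4] -> levels [5 8 6 8 8]
  -> period-2 cycle (repeats step 7); tank 0 never drops to <=3
Tank 0 never reaches <=3 within 15 steps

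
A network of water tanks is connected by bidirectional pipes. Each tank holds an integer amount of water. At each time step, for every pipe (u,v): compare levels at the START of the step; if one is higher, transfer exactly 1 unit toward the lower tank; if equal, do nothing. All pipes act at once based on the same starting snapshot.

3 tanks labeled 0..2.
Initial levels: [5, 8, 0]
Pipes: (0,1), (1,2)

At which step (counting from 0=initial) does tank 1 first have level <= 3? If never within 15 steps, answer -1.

Answer: 6

Derivation:
Step 1: flows [1->0,1->2] -> levels [6 6 1]
Step 2: flows [0=1,1->2] -> levels [6 5 2]
Step 3: flows [0->1,1->2] -> levels [5 5 3]
Step 4: flows [0=1,1->2] -> levels [5 4 4]
Step 5: flows [0->1,1=2] -> levels [4 5 4]
Step 6: flows [1->0,1->2] -> levels [5 3 5]
Tank 1 first reaches <=3 at step 6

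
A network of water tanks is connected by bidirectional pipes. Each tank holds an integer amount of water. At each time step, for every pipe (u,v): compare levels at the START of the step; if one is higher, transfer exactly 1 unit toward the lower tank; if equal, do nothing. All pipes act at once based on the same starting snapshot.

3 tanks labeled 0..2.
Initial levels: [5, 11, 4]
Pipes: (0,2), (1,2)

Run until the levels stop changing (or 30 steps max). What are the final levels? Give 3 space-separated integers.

Step 1: flows [0->2,1->2] -> levels [4 10 6]
Step 2: flows [2->0,1->2] -> levels [5 9 6]
Step 3: flows [2->0,1->2] -> levels [6 8 6]
Step 4: flows [0=2,1->2] -> levels [6 7 7]
Step 5: flows [2->0,1=2] -> levels [7 7 6]
Step 6: flows [0->2,1->2] -> levels [6 6 8]
Step 7: flows [2->0,2->1] -> levels [7 7 6]
  -> period-2 cycle: step 7 state = step 5 state; never stabilizes
  -> state at step 30: (30-5) mod 2 = 1, same as step 6 -> [6 6 8]

Answer: 6 6 8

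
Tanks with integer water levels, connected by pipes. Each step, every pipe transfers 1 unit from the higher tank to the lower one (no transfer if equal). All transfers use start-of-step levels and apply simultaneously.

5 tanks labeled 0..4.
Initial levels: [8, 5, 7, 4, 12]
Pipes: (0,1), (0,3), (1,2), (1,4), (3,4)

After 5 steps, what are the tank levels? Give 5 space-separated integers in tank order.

Answer: 7 8 7 8 6

Derivation:
Step 1: flows [0->1,0->3,2->1,4->1,4->3] -> levels [6 8 6 6 10]
Step 2: flows [1->0,0=3,1->2,4->1,4->3] -> levels [7 7 7 7 8]
Step 3: flows [0=1,0=3,1=2,4->1,4->3] -> levels [7 8 7 8 6]
Step 4: flows [1->0,3->0,1->2,1->4,3->4] -> levels [9 5 8 6 8]
Step 5: flows [0->1,0->3,2->1,4->1,4->3] -> levels [7 8 7 8 6]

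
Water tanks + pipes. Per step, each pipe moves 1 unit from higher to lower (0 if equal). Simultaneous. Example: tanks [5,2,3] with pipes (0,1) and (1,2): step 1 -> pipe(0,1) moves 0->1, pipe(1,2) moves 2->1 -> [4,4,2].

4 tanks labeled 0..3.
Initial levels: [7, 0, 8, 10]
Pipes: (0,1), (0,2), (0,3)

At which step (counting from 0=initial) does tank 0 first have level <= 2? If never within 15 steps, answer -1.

Step 1: flows [0->1,2->0,3->0] -> levels [8 1 7 9]
Step 2: flows [0->1,0->2,3->0] -> levels [7 2 8 8]
Step 3: flows [0->1,2->0,3->0] -> levels [8 3 7 7]
Step 4: flows [0->1,0->2,0->3] -> levels [5 4 8 8]
Step 5: flows [0->1,2->0,3->0] -> levels [6 5 7 7]
Step 6: flows [0->1,2->0,3->0] -> levels [7 6 6 6]
Step 7: flows [0->1,0->2,0->3] -> levels [4 7 7 7]
Step 8: flows [1->0,2->0,3->0] -> levels [7 6 6 6]
  -> period-2 cycle (repeats step 6); tank 0 never drops to <=2
Tank 0 never reaches <=2 within 15 steps

Answer: -1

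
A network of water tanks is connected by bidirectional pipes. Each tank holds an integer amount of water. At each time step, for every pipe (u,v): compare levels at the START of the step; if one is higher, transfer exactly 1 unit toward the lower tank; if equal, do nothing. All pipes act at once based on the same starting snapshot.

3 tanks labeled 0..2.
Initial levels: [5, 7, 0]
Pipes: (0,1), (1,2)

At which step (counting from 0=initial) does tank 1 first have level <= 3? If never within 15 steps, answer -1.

Answer: -1

Derivation:
Step 1: flows [1->0,1->2] -> levels [6 5 1]
Step 2: flows [0->1,1->2] -> levels [5 5 2]
Step 3: flows [0=1,1->2] -> levels [5 4 3]
Step 4: flows [0->1,1->2] -> levels [4 4 4]
Step 5: flows [0=1,1=2] -> levels [4 4 4]
  -> stable; tank 1 stays at 4 > 3
Tank 1 never reaches <=3 within 15 steps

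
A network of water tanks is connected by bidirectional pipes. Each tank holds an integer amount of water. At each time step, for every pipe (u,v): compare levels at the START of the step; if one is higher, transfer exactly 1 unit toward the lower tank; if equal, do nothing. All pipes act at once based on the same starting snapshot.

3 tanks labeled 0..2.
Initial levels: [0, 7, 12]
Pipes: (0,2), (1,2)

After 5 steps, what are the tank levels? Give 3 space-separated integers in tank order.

Answer: 5 7 7

Derivation:
Step 1: flows [2->0,2->1] -> levels [1 8 10]
Step 2: flows [2->0,2->1] -> levels [2 9 8]
Step 3: flows [2->0,1->2] -> levels [3 8 8]
Step 4: flows [2->0,1=2] -> levels [4 8 7]
Step 5: flows [2->0,1->2] -> levels [5 7 7]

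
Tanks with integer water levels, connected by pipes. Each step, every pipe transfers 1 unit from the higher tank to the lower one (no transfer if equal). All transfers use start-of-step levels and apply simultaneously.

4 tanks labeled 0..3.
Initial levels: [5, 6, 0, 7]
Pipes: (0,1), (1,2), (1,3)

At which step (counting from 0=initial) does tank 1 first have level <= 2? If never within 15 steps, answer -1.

Step 1: flows [1->0,1->2,3->1] -> levels [6 5 1 6]
Step 2: flows [0->1,1->2,3->1] -> levels [5 6 2 5]
Step 3: flows [1->0,1->2,1->3] -> levels [6 3 3 6]
Step 4: flows [0->1,1=2,3->1] -> levels [5 5 3 5]
Step 5: flows [0=1,1->2,1=3] -> levels [5 4 4 5]
Step 6: flows [0->1,1=2,3->1] -> levels [4 6 4 4]
Step 7: flows [1->0,1->2,1->3] -> levels [5 3 5 5]
Step 8: flows [0->1,2->1,3->1] -> levels [4 6 4 4]
  -> period-2 cycle (repeats step 6); tank 1 never drops to <=2
Tank 1 never reaches <=2 within 15 steps

Answer: -1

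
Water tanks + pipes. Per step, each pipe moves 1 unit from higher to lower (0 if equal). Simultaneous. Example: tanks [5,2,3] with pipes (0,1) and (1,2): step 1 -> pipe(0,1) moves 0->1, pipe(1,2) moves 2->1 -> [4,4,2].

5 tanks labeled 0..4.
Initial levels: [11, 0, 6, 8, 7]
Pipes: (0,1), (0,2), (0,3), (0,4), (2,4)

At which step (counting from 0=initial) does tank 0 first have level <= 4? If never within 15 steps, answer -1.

Step 1: flows [0->1,0->2,0->3,0->4,4->2] -> levels [7 1 8 9 7]
Step 2: flows [0->1,2->0,3->0,0=4,2->4] -> levels [8 2 6 8 8]
Step 3: flows [0->1,0->2,0=3,0=4,4->2] -> levels [6 3 8 8 7]
Step 4: flows [0->1,2->0,3->0,4->0,2->4] -> levels [8 4 6 7 7]
Step 5: flows [0->1,0->2,0->3,0->4,4->2] -> levels [4 5 8 8 7]
Tank 0 first reaches <=4 at step 5

Answer: 5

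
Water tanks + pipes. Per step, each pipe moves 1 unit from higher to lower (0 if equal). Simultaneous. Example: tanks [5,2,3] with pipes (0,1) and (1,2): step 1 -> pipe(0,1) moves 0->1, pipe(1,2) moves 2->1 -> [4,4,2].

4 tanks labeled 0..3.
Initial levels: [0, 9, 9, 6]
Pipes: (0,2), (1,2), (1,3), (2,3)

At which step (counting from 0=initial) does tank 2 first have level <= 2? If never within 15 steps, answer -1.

Step 1: flows [2->0,1=2,1->3,2->3] -> levels [1 8 7 8]
Step 2: flows [2->0,1->2,1=3,3->2] -> levels [2 7 8 7]
Step 3: flows [2->0,2->1,1=3,2->3] -> levels [3 8 5 8]
Step 4: flows [2->0,1->2,1=3,3->2] -> levels [4 7 6 7]
Step 5: flows [2->0,1->2,1=3,3->2] -> levels [5 6 7 6]
Step 6: flows [2->0,2->1,1=3,2->3] -> levels [6 7 4 7]
Step 7: flows [0->2,1->2,1=3,3->2] -> levels [5 6 7 6]
  -> period-2 cycle (repeats step 5); tank 2 never drops to <=2
Tank 2 never reaches <=2 within 15 steps

Answer: -1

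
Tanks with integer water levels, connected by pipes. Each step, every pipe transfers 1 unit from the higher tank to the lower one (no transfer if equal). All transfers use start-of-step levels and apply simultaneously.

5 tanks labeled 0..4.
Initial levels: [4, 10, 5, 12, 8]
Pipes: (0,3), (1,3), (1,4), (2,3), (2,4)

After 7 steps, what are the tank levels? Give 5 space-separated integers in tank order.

Answer: 7 7 7 9 9

Derivation:
Step 1: flows [3->0,3->1,1->4,3->2,4->2] -> levels [5 10 7 9 8]
Step 2: flows [3->0,1->3,1->4,3->2,4->2] -> levels [6 8 9 8 8]
Step 3: flows [3->0,1=3,1=4,2->3,2->4] -> levels [7 8 7 8 9]
Step 4: flows [3->0,1=3,4->1,3->2,4->2] -> levels [8 9 9 6 7]
Step 5: flows [0->3,1->3,1->4,2->3,2->4] -> levels [7 7 7 9 9]
Step 6: flows [3->0,3->1,4->1,3->2,4->2] -> levels [8 9 9 6 7]
  -> period-2 cycle: step 6 state = step 4 state
  -> state at step 7: (7-4) mod 2 = 1, same as step 5 -> [7 7 7 9 9]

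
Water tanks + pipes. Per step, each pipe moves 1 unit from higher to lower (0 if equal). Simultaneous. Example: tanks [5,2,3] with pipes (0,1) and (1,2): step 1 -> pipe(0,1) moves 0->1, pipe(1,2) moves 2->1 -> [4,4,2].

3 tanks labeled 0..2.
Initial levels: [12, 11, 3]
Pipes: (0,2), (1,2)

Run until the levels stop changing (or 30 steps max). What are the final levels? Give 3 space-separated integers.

Answer: 9 9 8

Derivation:
Step 1: flows [0->2,1->2] -> levels [11 10 5]
Step 2: flows [0->2,1->2] -> levels [10 9 7]
Step 3: flows [0->2,1->2] -> levels [9 8 9]
Step 4: flows [0=2,2->1] -> levels [9 9 8]
Step 5: flows [0->2,1->2] -> levels [8 8 10]
Step 6: flows [2->0,2->1] -> levels [9 9 8]
  -> period-2 cycle: step 6 state = step 4 state; never stabilizes
  -> state at step 30: (30-4) mod 2 = 0, same as step 4 -> [9 9 8]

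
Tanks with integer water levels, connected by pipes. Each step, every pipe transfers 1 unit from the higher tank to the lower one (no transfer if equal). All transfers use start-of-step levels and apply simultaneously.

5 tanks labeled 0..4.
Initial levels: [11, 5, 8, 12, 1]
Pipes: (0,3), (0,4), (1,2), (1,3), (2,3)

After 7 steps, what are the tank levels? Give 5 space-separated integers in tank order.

Step 1: flows [3->0,0->4,2->1,3->1,3->2] -> levels [11 7 8 9 2]
Step 2: flows [0->3,0->4,2->1,3->1,3->2] -> levels [9 9 8 8 3]
Step 3: flows [0->3,0->4,1->2,1->3,2=3] -> levels [7 7 9 10 4]
Step 4: flows [3->0,0->4,2->1,3->1,3->2] -> levels [7 9 9 7 5]
Step 5: flows [0=3,0->4,1=2,1->3,2->3] -> levels [6 8 8 9 6]
Step 6: flows [3->0,0=4,1=2,3->1,3->2] -> levels [7 9 9 6 6]
Step 7: flows [0->3,0->4,1=2,1->3,2->3] -> levels [5 8 8 9 7]

Answer: 5 8 8 9 7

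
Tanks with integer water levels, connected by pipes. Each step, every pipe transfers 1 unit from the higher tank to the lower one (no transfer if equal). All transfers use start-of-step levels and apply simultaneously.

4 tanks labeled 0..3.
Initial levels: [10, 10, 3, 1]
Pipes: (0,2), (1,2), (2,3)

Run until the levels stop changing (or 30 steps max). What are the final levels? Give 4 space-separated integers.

Answer: 6 6 7 5

Derivation:
Step 1: flows [0->2,1->2,2->3] -> levels [9 9 4 2]
Step 2: flows [0->2,1->2,2->3] -> levels [8 8 5 3]
Step 3: flows [0->2,1->2,2->3] -> levels [7 7 6 4]
Step 4: flows [0->2,1->2,2->3] -> levels [6 6 7 5]
Step 5: flows [2->0,2->1,2->3] -> levels [7 7 4 6]
Step 6: flows [0->2,1->2,3->2] -> levels [6 6 7 5]
  -> period-2 cycle: step 6 state = step 4 state; never stabilizes
  -> state at step 30: (30-4) mod 2 = 0, same as step 4 -> [6 6 7 5]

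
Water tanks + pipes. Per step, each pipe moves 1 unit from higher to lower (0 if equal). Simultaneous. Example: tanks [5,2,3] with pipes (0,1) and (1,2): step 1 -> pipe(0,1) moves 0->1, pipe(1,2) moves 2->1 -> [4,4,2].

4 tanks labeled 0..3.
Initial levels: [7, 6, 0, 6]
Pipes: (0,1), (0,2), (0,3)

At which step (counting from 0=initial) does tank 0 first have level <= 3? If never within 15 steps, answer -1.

Step 1: flows [0->1,0->2,0->3] -> levels [4 7 1 7]
Step 2: flows [1->0,0->2,3->0] -> levels [5 6 2 6]
Step 3: flows [1->0,0->2,3->0] -> levels [6 5 3 5]
Step 4: flows [0->1,0->2,0->3] -> levels [3 6 4 6]
Tank 0 first reaches <=3 at step 4

Answer: 4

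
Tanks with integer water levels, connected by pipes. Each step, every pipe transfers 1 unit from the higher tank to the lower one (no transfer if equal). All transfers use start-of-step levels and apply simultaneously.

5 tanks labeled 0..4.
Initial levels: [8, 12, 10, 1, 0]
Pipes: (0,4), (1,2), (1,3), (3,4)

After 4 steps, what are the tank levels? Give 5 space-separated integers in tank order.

Step 1: flows [0->4,1->2,1->3,3->4] -> levels [7 10 11 1 2]
Step 2: flows [0->4,2->1,1->3,4->3] -> levels [6 10 10 3 2]
Step 3: flows [0->4,1=2,1->3,3->4] -> levels [5 9 10 3 4]
Step 4: flows [0->4,2->1,1->3,4->3] -> levels [4 9 9 5 4]

Answer: 4 9 9 5 4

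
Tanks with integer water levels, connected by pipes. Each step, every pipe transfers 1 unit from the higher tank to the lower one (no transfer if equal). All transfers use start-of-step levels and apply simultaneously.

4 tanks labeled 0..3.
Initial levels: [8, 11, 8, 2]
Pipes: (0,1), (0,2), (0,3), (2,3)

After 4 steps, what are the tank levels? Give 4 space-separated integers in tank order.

Step 1: flows [1->0,0=2,0->3,2->3] -> levels [8 10 7 4]
Step 2: flows [1->0,0->2,0->3,2->3] -> levels [7 9 7 6]
Step 3: flows [1->0,0=2,0->3,2->3] -> levels [7 8 6 8]
Step 4: flows [1->0,0->2,3->0,3->2] -> levels [8 7 8 6]

Answer: 8 7 8 6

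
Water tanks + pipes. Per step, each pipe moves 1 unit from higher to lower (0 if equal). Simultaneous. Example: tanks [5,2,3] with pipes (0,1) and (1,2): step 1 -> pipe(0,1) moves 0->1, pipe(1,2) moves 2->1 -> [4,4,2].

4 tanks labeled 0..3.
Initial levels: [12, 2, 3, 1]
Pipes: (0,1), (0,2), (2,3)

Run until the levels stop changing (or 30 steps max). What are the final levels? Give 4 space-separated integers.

Answer: 4 5 5 4

Derivation:
Step 1: flows [0->1,0->2,2->3] -> levels [10 3 3 2]
Step 2: flows [0->1,0->2,2->3] -> levels [8 4 3 3]
Step 3: flows [0->1,0->2,2=3] -> levels [6 5 4 3]
Step 4: flows [0->1,0->2,2->3] -> levels [4 6 4 4]
Step 5: flows [1->0,0=2,2=3] -> levels [5 5 4 4]
Step 6: flows [0=1,0->2,2=3] -> levels [4 5 5 4]
Step 7: flows [1->0,2->0,2->3] -> levels [6 4 3 5]
Step 8: flows [0->1,0->2,3->2] -> levels [4 5 5 4]
  -> period-2 cycle: step 8 state = step 6 state; never stabilizes
  -> state at step 30: (30-6) mod 2 = 0, same as step 6 -> [4 5 5 4]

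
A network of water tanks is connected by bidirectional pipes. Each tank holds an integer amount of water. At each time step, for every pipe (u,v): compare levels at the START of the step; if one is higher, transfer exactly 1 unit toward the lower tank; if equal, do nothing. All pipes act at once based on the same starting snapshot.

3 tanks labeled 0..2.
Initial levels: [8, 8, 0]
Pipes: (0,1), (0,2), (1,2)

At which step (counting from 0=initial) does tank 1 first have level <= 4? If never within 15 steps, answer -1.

Answer: -1

Derivation:
Step 1: flows [0=1,0->2,1->2] -> levels [7 7 2]
Step 2: flows [0=1,0->2,1->2] -> levels [6 6 4]
Step 3: flows [0=1,0->2,1->2] -> levels [5 5 6]
Step 4: flows [0=1,2->0,2->1] -> levels [6 6 4]
  -> period-2 cycle (repeats step 2); tank 1 never drops to <=4
Tank 1 never reaches <=4 within 15 steps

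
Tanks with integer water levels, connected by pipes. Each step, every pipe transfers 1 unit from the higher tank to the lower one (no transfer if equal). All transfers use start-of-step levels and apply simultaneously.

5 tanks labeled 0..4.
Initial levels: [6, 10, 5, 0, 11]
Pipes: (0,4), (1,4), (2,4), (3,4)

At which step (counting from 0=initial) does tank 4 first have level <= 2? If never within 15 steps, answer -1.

Answer: -1

Derivation:
Step 1: flows [4->0,4->1,4->2,4->3] -> levels [7 11 6 1 7]
Step 2: flows [0=4,1->4,4->2,4->3] -> levels [7 10 7 2 6]
Step 3: flows [0->4,1->4,2->4,4->3] -> levels [6 9 6 3 8]
Step 4: flows [4->0,1->4,4->2,4->3] -> levels [7 8 7 4 6]
Step 5: flows [0->4,1->4,2->4,4->3] -> levels [6 7 6 5 8]
Step 6: flows [4->0,4->1,4->2,4->3] -> levels [7 8 7 6 4]
Step 7: flows [0->4,1->4,2->4,3->4] -> levels [6 7 6 5 8]
  -> period-2 cycle (repeats step 5); tank 4 never drops to <=2
Tank 4 never reaches <=2 within 15 steps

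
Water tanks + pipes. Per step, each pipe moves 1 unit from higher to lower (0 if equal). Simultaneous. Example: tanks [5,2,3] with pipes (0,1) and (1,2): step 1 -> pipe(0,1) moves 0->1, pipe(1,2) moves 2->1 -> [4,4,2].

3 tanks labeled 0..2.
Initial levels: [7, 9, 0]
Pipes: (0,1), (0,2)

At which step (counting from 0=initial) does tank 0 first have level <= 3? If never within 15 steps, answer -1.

Answer: -1

Derivation:
Step 1: flows [1->0,0->2] -> levels [7 8 1]
Step 2: flows [1->0,0->2] -> levels [7 7 2]
Step 3: flows [0=1,0->2] -> levels [6 7 3]
Step 4: flows [1->0,0->2] -> levels [6 6 4]
Step 5: flows [0=1,0->2] -> levels [5 6 5]
Step 6: flows [1->0,0=2] -> levels [6 5 5]
Step 7: flows [0->1,0->2] -> levels [4 6 6]
Step 8: flows [1->0,2->0] -> levels [6 5 5]
  -> period-2 cycle (repeats step 6); tank 0 never drops to <=3
Tank 0 never reaches <=3 within 15 steps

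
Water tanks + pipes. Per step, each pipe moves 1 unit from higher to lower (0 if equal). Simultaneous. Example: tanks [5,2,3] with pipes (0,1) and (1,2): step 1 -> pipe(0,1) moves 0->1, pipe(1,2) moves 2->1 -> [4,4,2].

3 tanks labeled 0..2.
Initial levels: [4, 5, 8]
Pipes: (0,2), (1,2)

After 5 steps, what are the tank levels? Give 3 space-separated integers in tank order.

Answer: 5 5 7

Derivation:
Step 1: flows [2->0,2->1] -> levels [5 6 6]
Step 2: flows [2->0,1=2] -> levels [6 6 5]
Step 3: flows [0->2,1->2] -> levels [5 5 7]
Step 4: flows [2->0,2->1] -> levels [6 6 5]
  -> period-2 cycle: step 4 state = step 2 state
  -> state at step 5: (5-2) mod 2 = 1, same as step 3 -> [5 5 7]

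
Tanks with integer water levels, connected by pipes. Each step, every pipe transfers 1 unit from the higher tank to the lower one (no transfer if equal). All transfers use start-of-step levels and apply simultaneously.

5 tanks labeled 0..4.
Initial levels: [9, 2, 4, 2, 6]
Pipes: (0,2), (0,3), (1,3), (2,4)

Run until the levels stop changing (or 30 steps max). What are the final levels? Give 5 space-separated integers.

Step 1: flows [0->2,0->3,1=3,4->2] -> levels [7 2 6 3 5]
Step 2: flows [0->2,0->3,3->1,2->4] -> levels [5 3 6 3 6]
Step 3: flows [2->0,0->3,1=3,2=4] -> levels [5 3 5 4 6]
Step 4: flows [0=2,0->3,3->1,4->2] -> levels [4 4 6 4 5]
Step 5: flows [2->0,0=3,1=3,2->4] -> levels [5 4 4 4 6]
Step 6: flows [0->2,0->3,1=3,4->2] -> levels [3 4 6 5 5]
Step 7: flows [2->0,3->0,3->1,2->4] -> levels [5 5 4 3 6]
Step 8: flows [0->2,0->3,1->3,4->2] -> levels [3 4 6 5 5]
  -> period-2 cycle: step 8 state = step 6 state; never stabilizes
  -> state at step 30: (30-6) mod 2 = 0, same as step 6 -> [3 4 6 5 5]

Answer: 3 4 6 5 5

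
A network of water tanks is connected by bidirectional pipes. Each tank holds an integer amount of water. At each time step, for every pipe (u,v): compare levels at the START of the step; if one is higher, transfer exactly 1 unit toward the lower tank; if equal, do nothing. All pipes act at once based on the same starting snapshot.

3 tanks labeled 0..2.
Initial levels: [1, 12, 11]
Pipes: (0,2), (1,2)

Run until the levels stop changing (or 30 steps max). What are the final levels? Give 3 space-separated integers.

Step 1: flows [2->0,1->2] -> levels [2 11 11]
Step 2: flows [2->0,1=2] -> levels [3 11 10]
Step 3: flows [2->0,1->2] -> levels [4 10 10]
Step 4: flows [2->0,1=2] -> levels [5 10 9]
Step 5: flows [2->0,1->2] -> levels [6 9 9]
Step 6: flows [2->0,1=2] -> levels [7 9 8]
Step 7: flows [2->0,1->2] -> levels [8 8 8]
Step 8: flows [0=2,1=2] -> levels [8 8 8]
  -> stable (no change)

Answer: 8 8 8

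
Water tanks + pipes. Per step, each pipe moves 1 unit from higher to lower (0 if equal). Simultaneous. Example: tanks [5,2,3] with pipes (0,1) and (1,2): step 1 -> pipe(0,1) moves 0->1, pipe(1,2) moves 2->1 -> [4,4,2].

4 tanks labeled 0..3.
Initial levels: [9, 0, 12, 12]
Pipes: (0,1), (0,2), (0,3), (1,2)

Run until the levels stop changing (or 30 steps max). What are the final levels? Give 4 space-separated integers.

Answer: 10 8 7 8

Derivation:
Step 1: flows [0->1,2->0,3->0,2->1] -> levels [10 2 10 11]
Step 2: flows [0->1,0=2,3->0,2->1] -> levels [10 4 9 10]
Step 3: flows [0->1,0->2,0=3,2->1] -> levels [8 6 9 10]
Step 4: flows [0->1,2->0,3->0,2->1] -> levels [9 8 7 9]
Step 5: flows [0->1,0->2,0=3,1->2] -> levels [7 8 9 9]
Step 6: flows [1->0,2->0,3->0,2->1] -> levels [10 8 7 8]
Step 7: flows [0->1,0->2,0->3,1->2] -> levels [7 8 9 9]
  -> period-2 cycle: step 7 state = step 5 state; never stabilizes
  -> state at step 30: (30-5) mod 2 = 1, same as step 6 -> [10 8 7 8]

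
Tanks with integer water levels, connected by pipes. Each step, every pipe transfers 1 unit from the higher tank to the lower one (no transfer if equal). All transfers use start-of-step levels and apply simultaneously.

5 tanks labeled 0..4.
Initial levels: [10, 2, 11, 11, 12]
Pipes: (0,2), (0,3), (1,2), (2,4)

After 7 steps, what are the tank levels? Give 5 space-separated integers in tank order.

Answer: 9 8 10 10 9

Derivation:
Step 1: flows [2->0,3->0,2->1,4->2] -> levels [12 3 10 10 11]
Step 2: flows [0->2,0->3,2->1,4->2] -> levels [10 4 11 11 10]
Step 3: flows [2->0,3->0,2->1,2->4] -> levels [12 5 8 10 11]
Step 4: flows [0->2,0->3,2->1,4->2] -> levels [10 6 9 11 10]
Step 5: flows [0->2,3->0,2->1,4->2] -> levels [10 7 10 10 9]
Step 6: flows [0=2,0=3,2->1,2->4] -> levels [10 8 8 10 10]
Step 7: flows [0->2,0=3,1=2,4->2] -> levels [9 8 10 10 9]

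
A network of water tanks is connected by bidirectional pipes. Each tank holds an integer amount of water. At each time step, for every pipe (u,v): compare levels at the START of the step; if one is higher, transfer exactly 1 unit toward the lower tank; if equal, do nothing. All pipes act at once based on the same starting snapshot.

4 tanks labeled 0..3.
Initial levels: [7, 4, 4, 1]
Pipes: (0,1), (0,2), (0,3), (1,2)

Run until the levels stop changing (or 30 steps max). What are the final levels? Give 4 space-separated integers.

Answer: 5 4 4 3

Derivation:
Step 1: flows [0->1,0->2,0->3,1=2] -> levels [4 5 5 2]
Step 2: flows [1->0,2->0,0->3,1=2] -> levels [5 4 4 3]
Step 3: flows [0->1,0->2,0->3,1=2] -> levels [2 5 5 4]
Step 4: flows [1->0,2->0,3->0,1=2] -> levels [5 4 4 3]
  -> period-2 cycle: step 4 state = step 2 state; never stabilizes
  -> state at step 30: (30-2) mod 2 = 0, same as step 2 -> [5 4 4 3]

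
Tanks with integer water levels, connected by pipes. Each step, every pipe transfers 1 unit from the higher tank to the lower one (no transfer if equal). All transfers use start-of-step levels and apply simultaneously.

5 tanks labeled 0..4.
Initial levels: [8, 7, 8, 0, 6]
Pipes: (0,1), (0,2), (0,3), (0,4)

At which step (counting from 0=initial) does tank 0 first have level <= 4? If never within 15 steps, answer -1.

Answer: 5

Derivation:
Step 1: flows [0->1,0=2,0->3,0->4] -> levels [5 8 8 1 7]
Step 2: flows [1->0,2->0,0->3,4->0] -> levels [7 7 7 2 6]
Step 3: flows [0=1,0=2,0->3,0->4] -> levels [5 7 7 3 7]
Step 4: flows [1->0,2->0,0->3,4->0] -> levels [7 6 6 4 6]
Step 5: flows [0->1,0->2,0->3,0->4] -> levels [3 7 7 5 7]
Tank 0 first reaches <=4 at step 5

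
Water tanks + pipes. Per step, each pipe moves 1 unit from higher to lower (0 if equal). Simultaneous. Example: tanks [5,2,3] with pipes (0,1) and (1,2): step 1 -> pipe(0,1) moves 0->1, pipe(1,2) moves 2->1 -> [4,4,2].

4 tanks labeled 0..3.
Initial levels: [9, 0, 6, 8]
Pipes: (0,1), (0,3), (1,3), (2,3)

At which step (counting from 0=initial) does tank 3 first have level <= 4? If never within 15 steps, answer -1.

Step 1: flows [0->1,0->3,3->1,3->2] -> levels [7 2 7 7]
Step 2: flows [0->1,0=3,3->1,2=3] -> levels [6 4 7 6]
Step 3: flows [0->1,0=3,3->1,2->3] -> levels [5 6 6 6]
Step 4: flows [1->0,3->0,1=3,2=3] -> levels [7 5 6 5]
Step 5: flows [0->1,0->3,1=3,2->3] -> levels [5 6 5 7]
Step 6: flows [1->0,3->0,3->1,3->2] -> levels [7 6 6 4]
Tank 3 first reaches <=4 at step 6

Answer: 6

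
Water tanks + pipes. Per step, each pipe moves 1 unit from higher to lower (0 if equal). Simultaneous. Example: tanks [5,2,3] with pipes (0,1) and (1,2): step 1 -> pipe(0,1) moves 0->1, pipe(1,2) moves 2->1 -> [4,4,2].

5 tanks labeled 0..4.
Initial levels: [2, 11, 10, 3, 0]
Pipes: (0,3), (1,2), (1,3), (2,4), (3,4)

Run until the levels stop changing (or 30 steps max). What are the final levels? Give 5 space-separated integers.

Answer: 6 6 4 3 7

Derivation:
Step 1: flows [3->0,1->2,1->3,2->4,3->4] -> levels [3 9 10 2 2]
Step 2: flows [0->3,2->1,1->3,2->4,3=4] -> levels [2 9 8 4 3]
Step 3: flows [3->0,1->2,1->3,2->4,3->4] -> levels [3 7 8 3 5]
Step 4: flows [0=3,2->1,1->3,2->4,4->3] -> levels [3 7 6 5 5]
Step 5: flows [3->0,1->2,1->3,2->4,3=4] -> levels [4 5 6 5 6]
Step 6: flows [3->0,2->1,1=3,2=4,4->3] -> levels [5 6 5 5 5]
Step 7: flows [0=3,1->2,1->3,2=4,3=4] -> levels [5 4 6 6 5]
Step 8: flows [3->0,2->1,3->1,2->4,3->4] -> levels [6 6 4 3 7]
Step 9: flows [0->3,1->2,1->3,4->2,4->3] -> levels [5 4 6 6 5]
  -> period-2 cycle: step 9 state = step 7 state; never stabilizes
  -> state at step 30: (30-7) mod 2 = 1, same as step 8 -> [6 6 4 3 7]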